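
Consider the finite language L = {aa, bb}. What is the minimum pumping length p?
p = 3

For a finite language L, the pumping lemma holds vacuously if p > max|s| for s ∈ L.

The longest string in L = {aa, bb} has length 2.
If p = 3, then no string s ∈ L has |s| ≥ p, so the condition is vacuously true.

The minimum pumping length is p = 3.

Why no smaller p works: for any p ≤ 2, the longest string s ∈ L has |s| = 2 ≥ p, so it would
have to be pumpable; but pumping up (i = 2, 3, ...) produces ever longer strings, which cannot all lie in the
finite language L. So the pumping property fails for every p ≤ 2.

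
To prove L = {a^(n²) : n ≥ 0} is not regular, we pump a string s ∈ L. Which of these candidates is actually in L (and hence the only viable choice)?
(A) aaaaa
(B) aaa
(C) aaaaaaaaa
(C) aaaaaaaaa

The pumping lemma is applied to a string s that lies in L, so first check membership of each option:
- (A) aaaaa has length 5, strictly between 2² = 4 and 3² = 9, so it is not in L ✗
- (B) aaa has length 3, strictly between 1² = 1 and 2² = 4, so it is not in L ✗
- (C) aaaaaaaaa has length 9 = 3², a perfect square, so it is in L ✓

Only (C) aaaaaaaaa is in L, so it is the only candidate that could play the role of s.
(In a complete proof one picks s in terms of the pumping length p so that |s| ≥ p is guaranteed; a fixed string like aaaaaaaaa illustrates the shape of such an s.)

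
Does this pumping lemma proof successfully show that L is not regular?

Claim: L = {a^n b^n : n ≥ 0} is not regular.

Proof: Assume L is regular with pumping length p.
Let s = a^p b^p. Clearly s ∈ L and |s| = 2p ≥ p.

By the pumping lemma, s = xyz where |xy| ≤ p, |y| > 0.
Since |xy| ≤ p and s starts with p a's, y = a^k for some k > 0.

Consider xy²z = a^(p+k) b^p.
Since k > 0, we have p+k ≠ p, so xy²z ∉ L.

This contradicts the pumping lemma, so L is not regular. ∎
The proof is correct.

This proof is valid because:
1. The string s = a^p b^p is correctly in L
2. The decomposition analysis is correct: y must consist only of a's
3. The contradiction is valid: pumping increases a's but not b's
4. The conclusion follows logically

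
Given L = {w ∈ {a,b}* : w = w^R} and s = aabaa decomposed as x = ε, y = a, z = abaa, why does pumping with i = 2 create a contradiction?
xy²z = aaabaa ∉ L

Pumping with i = 2 replaces y = a by y² = aa:
- Original: s = xyz = aabaa; aabaa reversed is aabaa, the same string, so it is a palindrome and is in L
- Pumped: xy²z = ε · aa · abaa = aaabaa
- aaabaa reversed is aabaaa ≠ aaabaa, so it is not a palindrome and is not in L

The pumping lemma would require xy²z ∈ L, so this decomposition yields a contradiction.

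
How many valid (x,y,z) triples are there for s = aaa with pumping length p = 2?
3

For s = 'aaa' with pumping length p = 2:

Constraints: |xy| ≤ 2, |y| > 0

Valid decompositions (|xy| ≤ p, |y| ≥ 1):
  • x='', y='a', z='aa'
  • x='a', y='a', z='a'
  • x='', y='aa', z='a'

Total count: 3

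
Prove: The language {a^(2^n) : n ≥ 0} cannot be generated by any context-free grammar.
Assume for contradiction that L is context-free, and let p ≥ 1 be the pumping length given by the pumping lemma for CFLs.
Choose s = a^(2^p). Then s ∈ L and |s| = 2^p ≥ p.
By the CFL pumping lemma, s = uvxyz for some u, v, x, y, z with |vxy| ≤ p, |vy| ≥ 1, and uv^i xy^i z ∈ L for every i ≥ 0.
All symbols are a's, so only lengths matter: let k = |vy|, with 1 ≤ k ≤ |vxy| ≤ p < 2^p.

Take i = 2: |uv²xy²z| = 2^p + k, and 2^p < 2^p + k < 2^p + 2^p = 2^(p+1).
So the length lies strictly between consecutive powers of two and is not a power of 2; uv²xy²z ∉ L.

This contradicts the CFL pumping lemma, which requires uv^i xy^i z ∈ L for all i ≥ 0.
Hence L = {a^(2^n) : n ≥ 0} is not context-free. ∎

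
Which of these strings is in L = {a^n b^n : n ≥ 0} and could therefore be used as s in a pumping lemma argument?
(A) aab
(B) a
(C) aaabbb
(C) aaabbb

The pumping lemma is applied to a string s that lies in L, so first check membership of each option:
- (A) aab has 2 a's and 1 b's; 2 ≠ 1, so it is not in L ✗
- (B) a has 1 a's and 0 b's; 1 ≠ 0, so it is not in L ✗
- (C) aaabbb = a^3 b^3 has equal counts (3 = 3), so it is in L ✓

Only (C) aaabbb is in L, so it is the only candidate that could play the role of s.
(In a complete proof one picks s in terms of the pumping length p so that |s| ≥ p is guaranteed; a fixed string like aaabbb illustrates the shape of such an s.)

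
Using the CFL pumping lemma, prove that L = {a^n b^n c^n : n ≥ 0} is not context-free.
Assume for contradiction that L is context-free, and let p ≥ 1 be the pumping length given by the pumping lemma for CFLs.
Choose s = a^p b^p c^p. Then s ∈ L and |s| = 3p ≥ p.
By the CFL pumping lemma, s = uvxyz for some u, v, x, y, z with |vxy| ≤ p, |vy| ≥ 1, and uv^i xy^i z ∈ L for every i ≥ 0.

Because |vxy| ≤ p, the window vxy cannot contain both an a and a c: any substring of s containing both must include the entire block b^p plus at least one a and one c, so it has length ≥ p + 2 > p.
Hence at least one of the letters a, c does not occur in vy at all.

Take i = 0: the string uxz is obtained from s by deleting |vy| ≥ 1 symbols, so |uxz| = 3p − |vy| < 3p.
But the letter (a or c) that does not occur in vy still occurs exactly p times in uxz. Every string of L with exactly p copies of some letter is a^p b^p c^p, of length 3p. Since |uxz| < 3p, uxz ∉ L.

This contradicts the CFL pumping lemma, which requires uv^i xy^i z ∈ L for all i ≥ 0.
Hence L = {a^n b^n c^n : n ≥ 0} is not context-free. ∎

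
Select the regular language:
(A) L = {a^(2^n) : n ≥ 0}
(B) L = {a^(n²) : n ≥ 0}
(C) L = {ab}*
(C) {ab}*

(C) L = {ab}* is regular.

This can be recognized by a finite automaton (DFA/NFA).
Regular expressions like {ab}* define regular languages.

The other choices are not regular:
- {a^(2^n) : n ≥ 0}: After pumping, length is no longer a power of 2
- {a^(n²) : n ≥ 0}: After pumping, length is no longer a perfect square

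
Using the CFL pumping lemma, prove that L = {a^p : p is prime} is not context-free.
Assume for contradiction that L is context-free, and let p ≥ 1 be the pumping length given by the pumping lemma for CFLs.
Choose a prime q with q ≥ p and let s = a^q. Then s ∈ L and |s| = q ≥ p.
By the CFL pumping lemma, s = uvxyz for some u, v, x, y, z with |vxy| ≤ p, |vy| ≥ 1, and uv^i xy^i z ∈ L for every i ≥ 0.
All symbols are a's, so only lengths matter: let k = |vy|, with 1 ≤ k ≤ p. Then |uv^i xy^i z| = q + (i − 1)k.

Take i = q + 1: the length is q + qk = q(k + 1).
Both factors satisfy q ≥ 2 and k + 1 ≥ 2, so q(k + 1) is composite and uv^(q+1) xy^(q+1) z ∉ L.

This contradicts the CFL pumping lemma, which requires uv^i xy^i z ∈ L for all i ≥ 0.
Hence L = {a^p : p is prime} is not context-free. ∎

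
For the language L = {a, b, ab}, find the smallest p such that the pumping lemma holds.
p = 3

For a finite language L, the pumping lemma holds vacuously if p > max|s| for s ∈ L.

The longest string in L = {a, b, ab} has length 2.
If p = 3, then no string s ∈ L has |s| ≥ p, so the condition is vacuously true.

The minimum pumping length is p = 3.

Why no smaller p works: for any p ≤ 2, the longest string s ∈ L has |s| = 2 ≥ p, so it would
have to be pumpable; but pumping up (i = 2, 3, ...) produces ever longer strings, which cannot all lie in the
finite language L. So the pumping property fails for every p ≤ 2.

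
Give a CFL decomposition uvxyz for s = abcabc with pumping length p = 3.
u='ab', v='c', x='a', y='b', z='c'

For s = abcabc with pumping length p = 3:

One valid decomposition:
- u = 'ab'
- v = 'c'
- x = 'a'
- y = 'b'
- z = 'c'

Verification:
- uvxyz = 'ab' + 'c' + 'a' + 'b' + 'c' = abcabc ✓
- |vxy| = |'cab'| = 3 ≤ 3 ✓
- |vy| = |'cb'| = 2 > 0 ✓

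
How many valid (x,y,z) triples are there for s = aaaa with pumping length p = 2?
3

For s = 'aaaa' with pumping length p = 2:

Constraints: |xy| ≤ 2, |y| > 0

Valid decompositions (|xy| ≤ p, |y| ≥ 1):
  • x='', y='a', z='aaa'
  • x='a', y='a', z='aa'
  • x='', y='aa', z='aa'

Total count: 3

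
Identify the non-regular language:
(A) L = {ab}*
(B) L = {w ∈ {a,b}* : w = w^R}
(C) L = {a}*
(B) {w ∈ {a,b}* : w = w^R}

(B) L = {w ∈ {a,b}* : w = w^R} is NOT regular.

The pumping lemma can be used to prove this:
After pumping, the string is no longer symmetric

The other languages are regular because they can be recognized by finite automata.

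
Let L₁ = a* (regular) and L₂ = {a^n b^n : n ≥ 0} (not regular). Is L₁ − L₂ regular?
Yes — L₁ − L₂ is regular.

The only string of a* that lies in {a^n b^n} is ε, so L₁ − L₂ = a* − {ε} = a⁺ = aa*, which is regular.

Note that the bare facts "L₁ regular, L₂ non-regular" do not settle the question by themselves: the closure of regular languages under ∪, ∩, complement and difference applies only when BOTH operands are regular. With a non-regular operand the result can come out regular or non-regular depending on the specific languages, so one has to work out L₁ − L₂ for this particular pair, as above.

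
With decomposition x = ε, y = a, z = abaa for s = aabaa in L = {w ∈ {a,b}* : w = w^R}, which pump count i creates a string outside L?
i = 0

xy⁰z = ε · ε · abaa = abaa; abaa reversed is aaba ≠ abaa, so it is not a palindrome and is not in L.
(Other choices also work, e.g. i = 2, 3; only i = 1 is guaranteed to stay in L since xy¹z = s.)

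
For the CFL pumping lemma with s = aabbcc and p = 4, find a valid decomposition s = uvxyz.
u='a', v='a', x='bb', y='c', z='c'

For s = aabbcc with pumping length p = 4:

One valid decomposition:
- u = 'a'
- v = 'a'
- x = 'bb'
- y = 'c'
- z = 'c'

Verification:
- uvxyz = 'a' + 'a' + 'bb' + 'c' + 'c' = aabbcc ✓
- |vxy| = |'abbc'| = 4 ≤ 4 ✓
- |vy| = |'ac'| = 2 > 0 ✓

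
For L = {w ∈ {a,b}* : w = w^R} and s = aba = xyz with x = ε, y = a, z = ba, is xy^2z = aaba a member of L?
No

xy²z = ε · aa · ba = aaba.
aaba reversed is abaa ≠ aaba, so it is not a palindrome and is not in L.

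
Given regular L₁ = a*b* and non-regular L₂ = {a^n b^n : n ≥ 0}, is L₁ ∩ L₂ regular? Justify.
No — L₁ ∩ L₂ is not regular.

Every string a^n b^n already lies in a*b*, so L₁ ∩ L₂ = {a^n b^n : n ≥ 0} = L₂ itself, which is the standard non-regular language (pump s = a^p b^p).

Note that the bare facts "L₁ regular, L₂ non-regular" do not settle the question by themselves: the closure of regular languages under ∪, ∩, complement and difference applies only when BOTH operands are regular. With a non-regular operand the result can come out regular or non-regular depending on the specific languages, so one has to work out L₁ ∩ L₂ for this particular pair, as above.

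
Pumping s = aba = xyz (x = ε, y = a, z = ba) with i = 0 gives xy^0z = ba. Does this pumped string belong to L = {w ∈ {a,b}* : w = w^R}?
No

xy⁰z = ε · ε · ba = ba.
ba reversed is ab ≠ ba, so it is not a palindrome and is not in L.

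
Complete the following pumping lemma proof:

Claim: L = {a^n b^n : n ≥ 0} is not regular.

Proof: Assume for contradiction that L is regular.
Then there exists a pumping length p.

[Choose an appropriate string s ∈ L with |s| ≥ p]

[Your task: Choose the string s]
s = a^p b^p

This string is in L (has equal a's and b's) and has length 2p ≥ p.
Any decomposition xyz with |xy| ≤ p means y consists only of a's,
so pumping will unbalance the counts.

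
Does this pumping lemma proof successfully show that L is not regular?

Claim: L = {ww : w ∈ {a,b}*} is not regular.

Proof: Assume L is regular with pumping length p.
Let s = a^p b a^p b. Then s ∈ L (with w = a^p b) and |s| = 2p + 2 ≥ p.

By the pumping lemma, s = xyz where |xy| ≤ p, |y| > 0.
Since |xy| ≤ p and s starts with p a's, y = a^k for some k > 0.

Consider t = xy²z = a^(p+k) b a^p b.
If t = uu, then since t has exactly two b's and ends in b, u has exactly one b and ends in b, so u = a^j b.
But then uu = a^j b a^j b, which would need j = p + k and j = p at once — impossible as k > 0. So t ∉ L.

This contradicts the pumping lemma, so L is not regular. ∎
The proof is correct.

This proof is valid because:
1. s = a^p b a^p b is in L and is chosen in terms of p, so |s| ≥ p holds for every p
2. The decomposition analysis is correct: |xy| ≤ p forces y to lie inside the leading a's
3. The contradiction is valid: the argument shows a^(p+k) b a^p b cannot be split into two equal halves
4. The conclusion follows logically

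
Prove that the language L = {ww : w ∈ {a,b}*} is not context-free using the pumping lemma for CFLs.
Assume for contradiction that L is context-free, and let p ≥ 1 be the pumping length given by the pumping lemma for CFLs.
Choose s = a^p b^p a^p b^p. Then s ∈ L (take w = a^p b^p) and |s| = 4p ≥ p.
By the CFL pumping lemma, s = uvxyz for some u, v, x, y, z with |vxy| ≤ p, |vy| ≥ 1, and uv^i xy^i z ∈ L for every i ≥ 0.

Write s as four blocks A₁ B₁ A₂ B₂ with A₁ = A₂ = a^p and B₁ = B₂ = b^p. Since |vxy| ≤ p, the window vxy lies inside at most two adjacent blocks. Take i = 0 and let t = uxz, so |t| = 4p − |vy| with 1 ≤ |vy| ≤ p. If |t| is odd, t ∉ L immediately, so assume |vy| is even (hence |vy| ≥ 2) and |t|/2 = 2p − |vy|/2, which satisfies p ≤ |t|/2 ≤ 2p − 1.

Case 1 (vxy inside A₁B₁): t = a^(p−j) b^(p−l) a^p b^p with j + l = |vy|. The second half of t has length < 2p, so it is a suffix of the trailing a^p b^p and ends in b; the first half is a^(p−j) b^(p−l) a^((j+l)/2), which ends in a because (j+l)/2 ≥ 1. The halves differ, so t ∉ L.

Case 2 (vxy inside B₁A₂, straddling the middle): t = a^p b^(p−j) a^(p−l) b^p with j + l = |vy|. If t = ww, then w is a prefix of t of length ≥ p, so w begins with a^p; and w is a suffix of t of length ≥ p, so w ends with b^p. That forces |w| ≥ 2p, contradicting |w| = |t|/2 ≤ 2p − 1. So t ∉ L.

Case 3 (vxy inside A₂B₂): t = a^p b^p a^(p−j) b^(p−l) with j + l = |vy|. The first half of t is a prefix of a^p b^p, so it begins with a; the second half is b^((j+l)/2) a^(p−j) b^(p−l), which begins with b. The halves differ, so t ∉ L.

In every case uv⁰xy⁰z = uxz ∉ L.

This contradicts the CFL pumping lemma, which requires uv^i xy^i z ∈ L for all i ≥ 0.
Hence L = {ww : w ∈ {a,b}*} is not context-free. ∎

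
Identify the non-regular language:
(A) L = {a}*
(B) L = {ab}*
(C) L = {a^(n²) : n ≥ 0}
(C) {a^(n²) : n ≥ 0}

(C) L = {a^(n²) : n ≥ 0} is NOT regular.

The pumping lemma can be used to prove this:
After pumping, length is no longer a perfect square

The other languages are regular because they can be recognized by finite automata.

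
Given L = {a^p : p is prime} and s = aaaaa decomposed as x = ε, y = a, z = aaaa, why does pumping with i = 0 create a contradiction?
xy⁰z = aaaa ∉ L

Pumping with i = 0 replaces y = a by y⁰ = ε:
- Original: s = xyz = aaaaa; aaaaa has length 5, which is prime, so it is in L
- Pumped: xy⁰z = ε · ε · aaaa = aaaa
- aaaa has length 4 = 2 × 2, which is not prime, so it is not in L

The pumping lemma would require xy⁰z ∈ L, so this decomposition yields a contradiction.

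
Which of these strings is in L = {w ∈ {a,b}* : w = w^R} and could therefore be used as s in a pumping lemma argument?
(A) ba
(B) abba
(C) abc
(B) abba

The pumping lemma is applied to a string s that lies in L, so first check membership of each option:
- (A) ba reversed is ab ≠ ba, so it is not a palindrome and is not in L ✗
- (B) abba reversed is abba, the same string, so it is a palindrome and is in L ✓
- (C) abc reversed is cba ≠ abc, so it is not a palindrome and is not in L ✗

Only (B) abba is in L, so it is the only candidate that could play the role of s.
(In a complete proof one picks s in terms of the pumping length p so that |s| ≥ p is guaranteed; a fixed string like abba illustrates the shape of such an s.)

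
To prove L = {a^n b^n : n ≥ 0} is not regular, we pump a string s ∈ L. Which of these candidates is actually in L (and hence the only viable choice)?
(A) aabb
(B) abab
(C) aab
(A) aabb

The pumping lemma is applied to a string s that lies in L, so first check membership of each option:
- (A) aabb = a^2 b^2 has equal counts (2 = 2), so it is in L ✓
- (B) abab has an a after a b, so it is not of the form a^n b^n and is not in L ✗
- (C) aab has 2 a's and 1 b's; 2 ≠ 1, so it is not in L ✗

Only (A) aabb is in L, so it is the only candidate that could play the role of s.
(In a complete proof one picks s in terms of the pumping length p so that |s| ≥ p is guaranteed; a fixed string like aabb illustrates the shape of such an s.)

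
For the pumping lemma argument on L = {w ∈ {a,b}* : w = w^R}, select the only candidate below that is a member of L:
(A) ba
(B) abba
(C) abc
(B) abba

The pumping lemma is applied to a string s that lies in L, so first check membership of each option:
- (A) ba reversed is ab ≠ ba, so it is not a palindrome and is not in L ✗
- (B) abba reversed is abba, the same string, so it is a palindrome and is in L ✓
- (C) abc reversed is cba ≠ abc, so it is not a palindrome and is not in L ✗

Only (B) abba is in L, so it is the only candidate that could play the role of s.
(In a complete proof one picks s in terms of the pumping length p so that |s| ≥ p is guaranteed; a fixed string like abba illustrates the shape of such an s.)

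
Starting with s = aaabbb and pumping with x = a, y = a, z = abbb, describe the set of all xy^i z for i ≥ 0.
{xy^i z : i ≥ 0} = {a^(2+i) b^3 : i ≥ 0} = {aabbb, aaabbb, aaaabbb, ...}

With x = a, y = a, z = abbb: Starting with aaabbb and pumping the second 'a', we get strings with 2+i a's followed by 3 b's for i = 0, 1, 2, ...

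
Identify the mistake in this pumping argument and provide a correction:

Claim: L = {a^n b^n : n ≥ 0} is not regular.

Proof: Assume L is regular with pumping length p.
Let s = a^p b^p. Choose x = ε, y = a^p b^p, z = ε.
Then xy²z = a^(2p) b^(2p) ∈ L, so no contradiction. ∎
Error: The decomposition violates |xy| ≤ p. With y = a^p b^p, |xy| = |y| = 2p > p. (The proof also miscomputes xy²z, which would be a^p b^p a^p b^p rather than a^(2p) b^(2p), and it wrongly treats one harmless decomposition as settling the matter — the prover does not get to choose the decomposition.)

Correction: The pumping lemma requires |xy| ≤ p, and the argument must handle every decomposition satisfying |xy| ≤ p, |y| ≥ 1. Since s starts with p a's, any such y consists only of a's, say y = a^k with k ≥ 1. Then xy²z = a^(p+k) b^p has unequal numbers of a's and b's, so xy²z ∉ L — the required contradiction.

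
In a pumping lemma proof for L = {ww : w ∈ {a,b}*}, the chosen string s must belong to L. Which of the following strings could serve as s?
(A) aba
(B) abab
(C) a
(B) abab

The pumping lemma is applied to a string s that lies in L, so first check membership of each option:
- (A) aba has odd length 3, so it cannot be written as ww and is not in L ✗
- (B) abab splits into halves ab · ab, which are equal, so it is in L (w = ab) ✓
- (C) a has odd length 1, so it cannot be written as ww and is not in L ✗

Only (B) abab is in L, so it is the only candidate that could play the role of s.
(In a complete proof one picks s in terms of the pumping length p so that |s| ≥ p is guaranteed; a fixed string like abab illustrates the shape of such an s.)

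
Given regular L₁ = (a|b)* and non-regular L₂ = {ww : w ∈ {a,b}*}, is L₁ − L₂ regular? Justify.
No — L₁ − L₂ is not regular.

L₁ − L₂ is the complement of {ww} within {a,b}*. If it were regular, its complement {ww} would be regular as well (regular languages are closed under complement) — contradiction. So L₁ − L₂ is not regular.

Note that the bare facts "L₁ regular, L₂ non-regular" do not settle the question by themselves: the closure of regular languages under ∪, ∩, complement and difference applies only when BOTH operands are regular. With a non-regular operand the result can come out regular or non-regular depending on the specific languages, so one has to work out L₁ − L₂ for this particular pair, as above.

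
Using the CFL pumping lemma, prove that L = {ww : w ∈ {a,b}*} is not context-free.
Assume for contradiction that L is context-free, and let p ≥ 1 be the pumping length given by the pumping lemma for CFLs.
Choose s = a^p b^p a^p b^p. Then s ∈ L (take w = a^p b^p) and |s| = 4p ≥ p.
By the CFL pumping lemma, s = uvxyz for some u, v, x, y, z with |vxy| ≤ p, |vy| ≥ 1, and uv^i xy^i z ∈ L for every i ≥ 0.

Write s as four blocks A₁ B₁ A₂ B₂ with A₁ = A₂ = a^p and B₁ = B₂ = b^p. Since |vxy| ≤ p, the window vxy lies inside at most two adjacent blocks. Take i = 0 and let t = uxz, so |t| = 4p − |vy| with 1 ≤ |vy| ≤ p. If |t| is odd, t ∉ L immediately, so assume |vy| is even (hence |vy| ≥ 2) and |t|/2 = 2p − |vy|/2, which satisfies p ≤ |t|/2 ≤ 2p − 1.

Case 1 (vxy inside A₁B₁): t = a^(p−j) b^(p−l) a^p b^p with j + l = |vy|. The second half of t has length < 2p, so it is a suffix of the trailing a^p b^p and ends in b; the first half is a^(p−j) b^(p−l) a^((j+l)/2), which ends in a because (j+l)/2 ≥ 1. The halves differ, so t ∉ L.

Case 2 (vxy inside B₁A₂, straddling the middle): t = a^p b^(p−j) a^(p−l) b^p with j + l = |vy|. If t = ww, then w is a prefix of t of length ≥ p, so w begins with a^p; and w is a suffix of t of length ≥ p, so w ends with b^p. That forces |w| ≥ 2p, contradicting |w| = |t|/2 ≤ 2p − 1. So t ∉ L.

Case 3 (vxy inside A₂B₂): t = a^p b^p a^(p−j) b^(p−l) with j + l = |vy|. The first half of t is a prefix of a^p b^p, so it begins with a; the second half is b^((j+l)/2) a^(p−j) b^(p−l), which begins with b. The halves differ, so t ∉ L.

In every case uv⁰xy⁰z = uxz ∉ L.

This contradicts the CFL pumping lemma, which requires uv^i xy^i z ∈ L for all i ≥ 0.
Hence L = {ww : w ∈ {a,b}*} is not context-free. ∎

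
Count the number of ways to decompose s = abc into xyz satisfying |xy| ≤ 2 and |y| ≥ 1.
3

For s = 'abc' with pumping length p = 2:

Constraints: |xy| ≤ 2, |y| > 0

Valid decompositions (|xy| ≤ p, |y| ≥ 1):
  • x='', y='a', z='bc'
  • x='a', y='b', z='c'
  • x='', y='ab', z='c'

Total count: 3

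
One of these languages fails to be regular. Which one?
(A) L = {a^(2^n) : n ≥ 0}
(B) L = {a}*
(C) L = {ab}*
(A) {a^(2^n) : n ≥ 0}

(A) L = {a^(2^n) : n ≥ 0} is NOT regular.

The pumping lemma can be used to prove this:
After pumping, length is no longer a power of 2

The other languages are regular because they can be recognized by finite automata.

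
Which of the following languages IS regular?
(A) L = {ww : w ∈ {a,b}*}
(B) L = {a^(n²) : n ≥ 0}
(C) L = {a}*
(C) {a}*

(C) L = {a}* is regular.

This can be recognized by a finite automaton (DFA/NFA).
Regular expressions like {a}* define regular languages.

The other choices are not regular:
- {ww : w ∈ {a,b}*}: After pumping, the two halves no longer match
- {a^(n²) : n ≥ 0}: After pumping, length is no longer a perfect square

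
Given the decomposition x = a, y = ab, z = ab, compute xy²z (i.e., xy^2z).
aababab

Given x = 'a', y = 'ab', z = 'ab' and i = 2:

xy^2z = x + y·y·...·y (2 times) + z
       = 'a' + 'ab'^2 + 'ab'
       = 'a' + 'abab' + 'ab'
       = 'aababab'

The pumped string is 'aababab' with length 7.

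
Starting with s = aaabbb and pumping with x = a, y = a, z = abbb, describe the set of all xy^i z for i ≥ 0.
{xy^i z : i ≥ 0} = {a^(2+i) b^3 : i ≥ 0} = {aabbb, aaabbb, aaaabbb, ...}

With x = a, y = a, z = abbb: Starting with aaabbb and pumping the second 'a', we get strings with 2+i a's followed by 3 b's for i = 0, 1, 2, ...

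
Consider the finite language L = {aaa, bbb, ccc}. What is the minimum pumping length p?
p = 4

For a finite language L, the pumping lemma holds vacuously if p > max|s| for s ∈ L.

The longest string in L = {aaa, bbb, ccc} has length 3.
If p = 4, then no string s ∈ L has |s| ≥ p, so the condition is vacuously true.

The minimum pumping length is p = 4.

Why no smaller p works: for any p ≤ 3, the longest string s ∈ L has |s| = 3 ≥ p, so it would
have to be pumpable; but pumping up (i = 2, 3, ...) produces ever longer strings, which cannot all lie in the
finite language L. So the pumping property fails for every p ≤ 3.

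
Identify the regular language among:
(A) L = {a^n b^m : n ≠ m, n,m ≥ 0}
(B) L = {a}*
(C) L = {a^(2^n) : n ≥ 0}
(B) {a}*

(B) L = {a}* is regular.

This can be recognized by a finite automaton (DFA/NFA).
Regular expressions like {a}* define regular languages.

The other choices are not regular:
- {a^(2^n) : n ≥ 0}: After pumping, length is no longer a power of 2
- {a^n b^m : n ≠ m, n,m ≥ 0}: After pumping a's, we can make n = m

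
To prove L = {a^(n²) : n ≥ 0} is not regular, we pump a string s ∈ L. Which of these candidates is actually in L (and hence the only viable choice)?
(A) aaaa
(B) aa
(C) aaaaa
(A) aaaa

The pumping lemma is applied to a string s that lies in L, so first check membership of each option:
- (A) aaaa has length 4 = 2², a perfect square, so it is in L ✓
- (B) aa has length 2, strictly between 1² = 1 and 2² = 4, so it is not in L ✗
- (C) aaaaa has length 5, strictly between 2² = 4 and 3² = 9, so it is not in L ✗

Only (A) aaaa is in L, so it is the only candidate that could play the role of s.
(In a complete proof one picks s in terms of the pumping length p so that |s| ≥ p is guaranteed; a fixed string like aaaa illustrates the shape of such an s.)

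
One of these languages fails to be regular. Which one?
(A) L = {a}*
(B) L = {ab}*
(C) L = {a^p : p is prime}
(C) {a^p : p is prime}

(C) L = {a^p : p is prime} is NOT regular.

The pumping lemma can be used to prove this:
After pumping, the length becomes composite

The other languages are regular because they can be recognized by finite automata.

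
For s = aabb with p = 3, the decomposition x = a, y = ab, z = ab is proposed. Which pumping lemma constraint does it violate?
Violated: xyz = s

The decomposition x = a, y = ab, z = ab for s = aabb with p = 3
violates the constraint: xyz = s

xyz = 'a' + 'ab' + 'ab' = 'aabab' ≠ 'aabb' = s. The decomposition doesn't reconstruct s.

Pumping lemma constraints:
1. xyz = s (decomposition is valid)
2. |xy| ≤ p
3. |y| > 0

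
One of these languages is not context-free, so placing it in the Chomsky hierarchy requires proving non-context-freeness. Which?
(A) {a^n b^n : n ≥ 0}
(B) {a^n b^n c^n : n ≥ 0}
(B) {a^n b^n c^n : n ≥ 0}

(B) {a^n b^n c^n : n ≥ 0} requires the CFL pumping lemma.

- {a^n b^n : n ≥ 0} is context-free (but not regular)
  • Can be shown non-regular with the regular pumping lemma
  • After pumping, the number of a's and b's become unequal

- {a^n b^n c^n : n ≥ 0} is NOT context-free
  • Requires the CFL pumping lemma to prove
  • Cannot maintain three equal counts simultaneously

The CFL pumping lemma is "stronger" in that it can prove non-membership
in the larger class of context-free languages.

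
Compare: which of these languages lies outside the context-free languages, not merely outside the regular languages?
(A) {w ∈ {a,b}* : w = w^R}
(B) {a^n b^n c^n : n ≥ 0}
(B) {a^n b^n c^n : n ≥ 0}

(B) {a^n b^n c^n : n ≥ 0} requires the CFL pumping lemma.

- {w ∈ {a,b}* : w = w^R} is context-free (but not regular)
  • Can be shown non-regular with the regular pumping lemma
  • After pumping, the string is no longer symmetric

- {a^n b^n c^n : n ≥ 0} is NOT context-free
  • Requires the CFL pumping lemma to prove
  • Cannot maintain three equal counts simultaneously

The CFL pumping lemma is "stronger" in that it can prove non-membership
in the larger class of context-free languages.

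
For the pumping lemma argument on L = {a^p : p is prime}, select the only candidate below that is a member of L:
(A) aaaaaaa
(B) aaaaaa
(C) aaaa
(A) aaaaaaa

The pumping lemma is applied to a string s that lies in L, so first check membership of each option:
- (A) aaaaaaa has length 7, which is prime, so it is in L ✓
- (B) aaaaaa has length 6 = 2 × 3, which is not prime, so it is not in L ✗
- (C) aaaa has length 4 = 2 × 2, which is not prime, so it is not in L ✗

Only (A) aaaaaaa is in L, so it is the only candidate that could play the role of s.
(In a complete proof one picks s in terms of the pumping length p so that |s| ≥ p is guaranteed; a fixed string like aaaaaaa illustrates the shape of such an s.)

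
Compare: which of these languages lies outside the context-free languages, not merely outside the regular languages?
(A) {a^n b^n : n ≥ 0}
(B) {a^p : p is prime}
(B) {a^p : p is prime}

(B) {a^p : p is prime} requires the CFL pumping lemma.

- {a^n b^n : n ≥ 0} is context-free (but not regular)
  • Can be shown non-regular with the regular pumping lemma
  • After pumping, the number of a's and b's become unequal

- {a^p : p is prime} is NOT context-free
  • Requires the CFL pumping lemma to prove
  • The CFL pumping lemma also fails because prime gaps are unbounded

The CFL pumping lemma is "stronger" in that it can prove non-membership
in the larger class of context-free languages.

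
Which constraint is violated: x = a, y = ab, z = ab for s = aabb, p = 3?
Violated: xyz = s

The decomposition x = a, y = ab, z = ab for s = aabb with p = 3
violates the constraint: xyz = s

xyz = 'a' + 'ab' + 'ab' = 'aabab' ≠ 'aabb' = s. The decomposition doesn't reconstruct s.

Pumping lemma constraints:
1. xyz = s (decomposition is valid)
2. |xy| ≤ p
3. |y| > 0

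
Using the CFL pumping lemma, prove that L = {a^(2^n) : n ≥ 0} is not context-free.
Assume for contradiction that L is context-free, and let p ≥ 1 be the pumping length given by the pumping lemma for CFLs.
Choose s = a^(2^p). Then s ∈ L and |s| = 2^p ≥ p.
By the CFL pumping lemma, s = uvxyz for some u, v, x, y, z with |vxy| ≤ p, |vy| ≥ 1, and uv^i xy^i z ∈ L for every i ≥ 0.
All symbols are a's, so only lengths matter: let k = |vy|, with 1 ≤ k ≤ |vxy| ≤ p < 2^p.

Take i = 2: |uv²xy²z| = 2^p + k, and 2^p < 2^p + k < 2^p + 2^p = 2^(p+1).
So the length lies strictly between consecutive powers of two and is not a power of 2; uv²xy²z ∉ L.

This contradicts the CFL pumping lemma, which requires uv^i xy^i z ∈ L for all i ≥ 0.
Hence L = {a^(2^n) : n ≥ 0} is not context-free. ∎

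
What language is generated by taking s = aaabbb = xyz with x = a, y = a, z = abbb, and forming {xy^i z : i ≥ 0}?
{xy^i z : i ≥ 0} = {a^(2+i) b^3 : i ≥ 0} = {aabbb, aaabbb, aaaabbb, ...}

With x = a, y = a, z = abbb: Starting with aaabbb and pumping the second 'a', we get strings with 2+i a's followed by 3 b's for i = 0, 1, 2, ...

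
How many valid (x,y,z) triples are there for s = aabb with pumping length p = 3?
6

For s = 'aabb' with pumping length p = 3:

Constraints: |xy| ≤ 3, |y| > 0

Valid decompositions (|xy| ≤ p, |y| ≥ 1):
  • x='', y='a', z='abb'
  • x='a', y='a', z='bb'
  • x='', y='aa', z='bb'
  • x='aa', y='b', z='b'
  • x='a', y='ab', z='b'
  • x='', y='aab', z='b'

Total count: 6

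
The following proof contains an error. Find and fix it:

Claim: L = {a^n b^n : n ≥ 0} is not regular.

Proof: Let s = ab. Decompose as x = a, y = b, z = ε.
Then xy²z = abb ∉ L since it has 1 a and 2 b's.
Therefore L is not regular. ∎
Error: The string s = ab might be shorter than the pumping length p.

Correction: Choose s = a^p b^p to ensure |s| ≥ p. Also, the decomposition is wrong: with |xy| ≤ p, y cannot include b's when s starts with p a's.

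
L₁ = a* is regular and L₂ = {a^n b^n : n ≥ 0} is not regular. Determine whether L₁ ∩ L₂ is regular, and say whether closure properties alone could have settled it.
Yes — L₁ ∩ L₂ is regular.

A string of a* contains no b's, and the only string of {a^n b^n} with no b's is ε (n = 0). So L₁ ∩ L₂ = {ε}, a finite language, which is regular.

Note that the bare facts "L₁ regular, L₂ non-regular" do not settle the question by themselves: the closure of regular languages under ∪, ∩, complement and difference applies only when BOTH operands are regular. With a non-regular operand the result can come out regular or non-regular depending on the specific languages, so one has to work out L₁ ∩ L₂ for this particular pair, as above.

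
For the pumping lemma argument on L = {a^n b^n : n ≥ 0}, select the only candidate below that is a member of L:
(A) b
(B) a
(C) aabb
(C) aabb

The pumping lemma is applied to a string s that lies in L, so first check membership of each option:
- (A) b has 0 a's and 1 b's; 0 ≠ 1, so it is not in L ✗
- (B) a has 1 a's and 0 b's; 1 ≠ 0, so it is not in L ✗
- (C) aabb = a^2 b^2 has equal counts (2 = 2), so it is in L ✓

Only (C) aabb is in L, so it is the only candidate that could play the role of s.
(In a complete proof one picks s in terms of the pumping length p so that |s| ≥ p is guaranteed; a fixed string like aabb illustrates the shape of such an s.)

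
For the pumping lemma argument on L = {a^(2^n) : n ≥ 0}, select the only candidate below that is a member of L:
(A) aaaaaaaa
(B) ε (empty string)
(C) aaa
(A) aaaaaaaa

The pumping lemma is applied to a string s that lies in L, so first check membership of each option:
- (A) aaaaaaaa has length 8 = 2^3, so it is in L ✓
- (B) ε has length 0, which is not a power of 2, so it is not in L ✗
- (C) aaa has length 3, strictly between 2^1 = 2 and 2^2 = 4, so it is not in L ✗

Only (A) aaaaaaaa is in L, so it is the only candidate that could play the role of s.
(In a complete proof one picks s in terms of the pumping length p so that |s| ≥ p is guaranteed; a fixed string like aaaaaaaa illustrates the shape of such an s.)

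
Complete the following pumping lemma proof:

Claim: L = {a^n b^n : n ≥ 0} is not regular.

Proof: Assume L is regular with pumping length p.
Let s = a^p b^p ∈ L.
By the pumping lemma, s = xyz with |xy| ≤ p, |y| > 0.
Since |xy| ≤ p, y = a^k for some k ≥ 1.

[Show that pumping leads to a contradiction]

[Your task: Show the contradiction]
Consider xy²z = a^(p+k) b^p.

Since k ≥ 1, we have p + k > p.
So xy²z has more a's than b's: (p+k) a's vs p b's.
This means xy²z ∉ L because a^n b^n requires equal counts.

This contradicts the pumping lemma which states xy²z ∈ L.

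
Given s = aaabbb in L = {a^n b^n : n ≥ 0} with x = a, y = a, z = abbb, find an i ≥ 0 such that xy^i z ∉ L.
i = 0

xy⁰z = a · ε · abbb = aabbb; aabbb has 2 a's and 3 b's; 2 ≠ 3, so it is not in L.
(Other choices also work, e.g. i = 2, 3; only i = 1 is guaranteed to stay in L since xy¹z = s.)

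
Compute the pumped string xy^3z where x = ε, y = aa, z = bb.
aaaaaabb

Given x = '', y = 'aa', z = 'bb' and i = 3:

xy^3z = x + y·y·...·y (3 times) + z
       = '' + 'aa'^3 + 'bb'
       = '' + 'aaaaaa' + 'bb'
       = 'aaaaaabb'

The pumped string is 'aaaaaabb' with length 8.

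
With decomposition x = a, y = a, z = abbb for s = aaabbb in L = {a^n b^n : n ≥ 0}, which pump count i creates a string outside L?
i = 0

xy⁰z = a · ε · abbb = aabbb; aabbb has 2 a's and 3 b's; 2 ≠ 3, so it is not in L.
(Other choices also work, e.g. i = 2, 3; only i = 1 is guaranteed to stay in L since xy¹z = s.)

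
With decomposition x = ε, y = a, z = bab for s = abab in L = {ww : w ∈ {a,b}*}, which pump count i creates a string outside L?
i = 3

xy³z = ε · aaa · bab = aaabab; aaabab has length 6; its halves are aaa and bab, which differ, so it is not in L.
(Other choices also work, e.g. i = 0, 2; only i = 1 is guaranteed to stay in L since xy¹z = s.)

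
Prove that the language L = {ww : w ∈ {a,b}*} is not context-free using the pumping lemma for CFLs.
Assume for contradiction that L is context-free, and let p ≥ 1 be the pumping length given by the pumping lemma for CFLs.
Choose s = a^p b^p a^p b^p. Then s ∈ L (take w = a^p b^p) and |s| = 4p ≥ p.
By the CFL pumping lemma, s = uvxyz for some u, v, x, y, z with |vxy| ≤ p, |vy| ≥ 1, and uv^i xy^i z ∈ L for every i ≥ 0.

Write s as four blocks A₁ B₁ A₂ B₂ with A₁ = A₂ = a^p and B₁ = B₂ = b^p. Since |vxy| ≤ p, the window vxy lies inside at most two adjacent blocks. Take i = 0 and let t = uxz, so |t| = 4p − |vy| with 1 ≤ |vy| ≤ p. If |t| is odd, t ∉ L immediately, so assume |vy| is even (hence |vy| ≥ 2) and |t|/2 = 2p − |vy|/2, which satisfies p ≤ |t|/2 ≤ 2p − 1.

Case 1 (vxy inside A₁B₁): t = a^(p−j) b^(p−l) a^p b^p with j + l = |vy|. The second half of t has length < 2p, so it is a suffix of the trailing a^p b^p and ends in b; the first half is a^(p−j) b^(p−l) a^((j+l)/2), which ends in a because (j+l)/2 ≥ 1. The halves differ, so t ∉ L.

Case 2 (vxy inside B₁A₂, straddling the middle): t = a^p b^(p−j) a^(p−l) b^p with j + l = |vy|. If t = ww, then w is a prefix of t of length ≥ p, so w begins with a^p; and w is a suffix of t of length ≥ p, so w ends with b^p. That forces |w| ≥ 2p, contradicting |w| = |t|/2 ≤ 2p − 1. So t ∉ L.

Case 3 (vxy inside A₂B₂): t = a^p b^p a^(p−j) b^(p−l) with j + l = |vy|. The first half of t is a prefix of a^p b^p, so it begins with a; the second half is b^((j+l)/2) a^(p−j) b^(p−l), which begins with b. The halves differ, so t ∉ L.

In every case uv⁰xy⁰z = uxz ∉ L.

This contradicts the CFL pumping lemma, which requires uv^i xy^i z ∈ L for all i ≥ 0.
Hence L = {ww : w ∈ {a,b}*} is not context-free. ∎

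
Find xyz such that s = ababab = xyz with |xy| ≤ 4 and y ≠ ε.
x = 'a', y = 'bab', z = 'ab'

For s = ababab and p = 4, one valid decomposition is:
- x = 'a' (length 1)
- y = 'bab' (length 3)
- z = 'ab' (length 2)

Verification:
- xyz = 'a' + 'bab' + 'ab' = ababab ✓
- |xy| = 4 ≤ 4 ✓
- |y| = 3 > 0 ✓

All pumping lemma constraints are satisfied.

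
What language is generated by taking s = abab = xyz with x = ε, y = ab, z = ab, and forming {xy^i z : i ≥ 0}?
{xy^i z : i ≥ 0} = {(ab)^(i+1) : i ≥ 0} = {ab, abab, ababab, ...}

With x = ε, y = ab, z = ab: Pumping 'ab' gives strings of alternating a's and b's.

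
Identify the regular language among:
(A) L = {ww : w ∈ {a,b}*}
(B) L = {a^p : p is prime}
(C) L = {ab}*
(C) {ab}*

(C) L = {ab}* is regular.

This can be recognized by a finite automaton (DFA/NFA).
Regular expressions like {ab}* define regular languages.

The other choices are not regular:
- {a^p : p is prime}: After pumping, the length becomes composite
- {ww : w ∈ {a,b}*}: After pumping, the two halves no longer match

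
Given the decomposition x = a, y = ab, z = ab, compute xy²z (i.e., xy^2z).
aababab

Given x = 'a', y = 'ab', z = 'ab' and i = 2:

xy^2z = x + y·y·...·y (2 times) + z
       = 'a' + 'ab'^2 + 'ab'
       = 'a' + 'abab' + 'ab'
       = 'aababab'

The pumped string is 'aababab' with length 7.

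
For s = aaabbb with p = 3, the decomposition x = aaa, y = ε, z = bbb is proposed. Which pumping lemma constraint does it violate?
Violated: |y| > 0

The decomposition x = aaa, y = ε, z = bbb for s = aaabbb with p = 3
violates the constraint: |y| > 0

|y| = 0, but the pumping lemma requires |y| > 0 (y must be non-empty).

Pumping lemma constraints:
1. xyz = s (decomposition is valid)
2. |xy| ≤ p
3. |y| > 0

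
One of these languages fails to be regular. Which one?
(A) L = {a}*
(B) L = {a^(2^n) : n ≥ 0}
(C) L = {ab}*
(B) {a^(2^n) : n ≥ 0}

(B) L = {a^(2^n) : n ≥ 0} is NOT regular.

The pumping lemma can be used to prove this:
After pumping, length is no longer a power of 2

The other languages are regular because they can be recognized by finite automata.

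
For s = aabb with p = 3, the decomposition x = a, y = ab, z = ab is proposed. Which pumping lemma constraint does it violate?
Violated: xyz = s

The decomposition x = a, y = ab, z = ab for s = aabb with p = 3
violates the constraint: xyz = s

xyz = 'a' + 'ab' + 'ab' = 'aabab' ≠ 'aabb' = s. The decomposition doesn't reconstruct s.

Pumping lemma constraints:
1. xyz = s (decomposition is valid)
2. |xy| ≤ p
3. |y| > 0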